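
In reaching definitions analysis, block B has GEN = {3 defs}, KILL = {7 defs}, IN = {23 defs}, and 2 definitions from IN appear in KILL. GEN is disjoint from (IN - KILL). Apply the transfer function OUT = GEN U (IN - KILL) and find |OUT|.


IN - KILL: 23 - 2 = 21 surviving definitions
OUT = GEN + surviving = 3 + 21 = 24

24


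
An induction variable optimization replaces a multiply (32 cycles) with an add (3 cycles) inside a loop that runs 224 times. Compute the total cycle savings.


Per-iteration saving = 32 - 3 = 29
Total saved = 224 * 29 = 6496

6496


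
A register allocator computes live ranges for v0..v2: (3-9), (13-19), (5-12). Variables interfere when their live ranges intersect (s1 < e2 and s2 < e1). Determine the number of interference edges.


Check all pairs for overlapping intervals.
Two intervals (s1,e1) and (s2,e2) overlap if s1 < e2 and s2 < e1.
v0 (3-9) vs v1..v2: overlaps v2 -> 1
v1 (13-19) vs v2: overlaps none -> 0
Total overlapping pairs = 1 + 0 = 1

1


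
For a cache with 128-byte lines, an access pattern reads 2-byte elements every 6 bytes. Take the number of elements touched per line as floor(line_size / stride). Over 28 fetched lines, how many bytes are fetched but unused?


Elements per line = floor(128 / 6) = 21
Bytes used per line = 21 * 2 = 42
Wasted per line = 128 - 42 = 86
Total wasted = 86 * 28 = 2408

2408


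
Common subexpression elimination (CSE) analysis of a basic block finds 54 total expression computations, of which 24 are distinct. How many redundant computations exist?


CSE count = total expressions - unique expressions
= 54 - 24 = 30

30


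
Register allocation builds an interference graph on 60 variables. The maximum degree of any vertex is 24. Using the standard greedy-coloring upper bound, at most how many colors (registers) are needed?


Greedy coloring never needs more than (max_degree + 1) colors: when coloring a vertex, at most max_degree neighbors are already colored.
Upper bound = 24 + 1 = 25

25


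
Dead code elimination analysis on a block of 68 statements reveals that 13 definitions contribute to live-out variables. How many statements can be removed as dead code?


Dead code = total statements - live definitions
= 68 - 13 = 55

55


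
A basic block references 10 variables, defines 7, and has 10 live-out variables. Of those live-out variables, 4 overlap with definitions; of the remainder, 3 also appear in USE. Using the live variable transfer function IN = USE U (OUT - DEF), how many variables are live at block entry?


OUT - DEF: 10 - 4 = 6
|IN| = |USE| + |OUT - DEF| - |USE ∩ (OUT - DEF)| = 10 + 6 - 3 = 13

13


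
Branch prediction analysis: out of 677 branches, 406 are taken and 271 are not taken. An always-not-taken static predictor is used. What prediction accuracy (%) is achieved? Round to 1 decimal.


Predictor: always-not-taken
Correct predictions = 271
Accuracy = 271 / 677 * 100 = 40.0%

40.0


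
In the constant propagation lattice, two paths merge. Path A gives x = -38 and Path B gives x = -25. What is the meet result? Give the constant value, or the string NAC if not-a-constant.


Meet operation: if both paths give the same constant, result is that constant; if they differ, result is NAC (not-a-constant).
Path A: -38, Path B: -25 -> differ
Result: not-a-constant -> NAC

NAC


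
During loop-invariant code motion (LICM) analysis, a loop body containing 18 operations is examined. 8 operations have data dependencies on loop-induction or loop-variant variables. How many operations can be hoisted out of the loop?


Invariant candidates = total - loop-dependent
= 18 - 8 = 10

10


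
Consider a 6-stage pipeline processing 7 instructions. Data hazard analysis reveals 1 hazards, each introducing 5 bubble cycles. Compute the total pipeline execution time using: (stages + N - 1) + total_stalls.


Base cycles = 6 + 7 - 1 = 12
Total stalls = 1 * 5 = 5
Total = 12 + 5 = 17

17


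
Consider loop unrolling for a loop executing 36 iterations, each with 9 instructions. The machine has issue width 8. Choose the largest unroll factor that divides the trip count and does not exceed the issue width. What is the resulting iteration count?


Largest divisor of 36 <= 8 is 6
New iterations = 36 / 6 = 6

6


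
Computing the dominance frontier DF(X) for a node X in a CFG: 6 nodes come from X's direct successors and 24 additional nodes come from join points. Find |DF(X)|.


DF(X) = direct successor contributions + join point contributions
= 6 + 24 = 30

30


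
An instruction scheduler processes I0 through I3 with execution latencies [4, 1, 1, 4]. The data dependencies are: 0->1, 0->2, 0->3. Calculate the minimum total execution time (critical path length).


Compute longest path through dependency graph: dist(Ik) = max over predecessors of dist + latency(Ik).
dist(I0) = latency 4 = 4
dist(I1) = dist(I0) + 1 = 4 + 1 = 5
dist(I2) = dist(I0) + 1 = 4 + 1 = 5
dist(I3) = dist(I0) + 4 = 4 + 4 = 8
Critical path = max dist = 8

8


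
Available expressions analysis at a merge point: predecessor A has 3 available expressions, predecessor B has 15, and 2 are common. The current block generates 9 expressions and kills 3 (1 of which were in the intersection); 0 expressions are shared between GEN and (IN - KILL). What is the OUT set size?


IN = intersection of predecessors = 2
IN - KILL = 2 - 1 = 1
|OUT| = |GEN| + |IN - KILL| - |GEN ∩ (IN - KILL)| = 9 + 1 - 0 = 10

10


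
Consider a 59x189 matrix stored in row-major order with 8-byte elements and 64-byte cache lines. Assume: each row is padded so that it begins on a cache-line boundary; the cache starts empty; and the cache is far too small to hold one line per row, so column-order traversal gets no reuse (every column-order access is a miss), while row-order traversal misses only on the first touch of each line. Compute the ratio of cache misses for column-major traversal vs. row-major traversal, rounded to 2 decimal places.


Each row occupies 189 * 8 = 1512 bytes and starts on a line boundary, so it spans ceil(1512 / 64) = 24 cache lines.
Row-major traversal misses (one per line touched): 59 * ceil(189 * 8 / 64) = 1416
Column-major traversal misses (no reuse, every access misses): 59 * 189 = 11151
Ratio = 11151 / 1416 = 7.88

7.88


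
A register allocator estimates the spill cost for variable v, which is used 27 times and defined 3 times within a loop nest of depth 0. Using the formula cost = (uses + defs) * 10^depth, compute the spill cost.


uses + defs = 27 + 3 = 30
10^0 = 1
Spill cost = 30 * 1 = 30

30


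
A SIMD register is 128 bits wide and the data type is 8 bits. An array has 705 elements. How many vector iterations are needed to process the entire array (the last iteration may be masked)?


Width = 128 / 8 = 16 elements per vector op
Iterations = ceil(705 / 16) = 45

45


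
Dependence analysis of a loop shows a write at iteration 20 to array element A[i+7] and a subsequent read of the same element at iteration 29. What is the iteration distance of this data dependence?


Distance = read iteration - write iteration
= 29 - 20 = 9

9


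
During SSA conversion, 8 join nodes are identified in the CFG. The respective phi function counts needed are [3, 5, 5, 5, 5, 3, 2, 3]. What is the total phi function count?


Total phi functions = sum of phi functions at each join node
= 3 + 5 + 5 + 5 + 5 + 3 + 2 + 3 = 31

31


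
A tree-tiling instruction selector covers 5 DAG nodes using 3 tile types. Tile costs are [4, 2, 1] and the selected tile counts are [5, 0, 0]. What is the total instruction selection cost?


Total cost = sum(count_i * cost_i)
= 5*4 + 0*2 + 0*1
= 20

20


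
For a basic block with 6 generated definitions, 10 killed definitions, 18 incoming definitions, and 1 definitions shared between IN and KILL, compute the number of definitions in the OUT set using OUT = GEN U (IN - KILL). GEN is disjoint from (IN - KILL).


IN - KILL: 18 - 1 = 17 surviving definitions
OUT = GEN + surviving = 6 + 17 = 23

23


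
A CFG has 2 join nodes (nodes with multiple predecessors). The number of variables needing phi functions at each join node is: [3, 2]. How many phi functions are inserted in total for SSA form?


Total phi functions = sum of phi functions at each join node
= 3 + 2 = 5

5


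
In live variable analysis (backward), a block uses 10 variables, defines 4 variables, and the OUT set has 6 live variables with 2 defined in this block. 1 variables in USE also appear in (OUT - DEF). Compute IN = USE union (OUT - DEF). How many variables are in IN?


OUT - DEF: 6 - 2 = 4
|IN| = |USE| + |OUT - DEF| - |USE ∩ (OUT - DEF)| = 10 + 4 - 1 = 13

13


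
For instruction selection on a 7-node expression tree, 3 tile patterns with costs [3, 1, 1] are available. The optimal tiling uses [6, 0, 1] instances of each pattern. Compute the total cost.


Total cost = sum(count_i * cost_i)
= 6*3 + 0*1 + 1*1
= 19

19


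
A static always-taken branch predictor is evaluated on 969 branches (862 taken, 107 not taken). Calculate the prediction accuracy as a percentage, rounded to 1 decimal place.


Predictor: always-taken
Correct predictions = 862
Accuracy = 862 / 969 * 100 = 89.0%

89.0


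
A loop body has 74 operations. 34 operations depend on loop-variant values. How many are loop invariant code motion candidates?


Invariant candidates = total - loop-dependent
= 74 - 34 = 40

40


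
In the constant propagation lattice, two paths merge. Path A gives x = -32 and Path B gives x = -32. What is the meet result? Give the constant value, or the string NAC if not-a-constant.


Meet operation: if both paths give the same constant, result is that constant; if they differ, result is NAC (not-a-constant).
Path A: -32, Path B: -32 -> equal
Result: constant -> -32

-32


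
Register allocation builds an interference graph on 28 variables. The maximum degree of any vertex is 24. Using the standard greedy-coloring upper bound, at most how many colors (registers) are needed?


Greedy coloring never needs more than (max_degree + 1) colors: when coloring a vertex, at most max_degree neighbors are already colored.
Upper bound = 24 + 1 = 25

25


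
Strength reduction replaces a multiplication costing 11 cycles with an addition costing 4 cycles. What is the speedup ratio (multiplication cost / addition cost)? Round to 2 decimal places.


Ratio = mult_cost / add_cost = 11 / 4 = 2.75

2.75


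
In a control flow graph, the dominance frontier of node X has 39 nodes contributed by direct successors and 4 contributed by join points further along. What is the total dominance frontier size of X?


DF(X) = direct successor contributions + join point contributions
= 39 + 4 = 43

43


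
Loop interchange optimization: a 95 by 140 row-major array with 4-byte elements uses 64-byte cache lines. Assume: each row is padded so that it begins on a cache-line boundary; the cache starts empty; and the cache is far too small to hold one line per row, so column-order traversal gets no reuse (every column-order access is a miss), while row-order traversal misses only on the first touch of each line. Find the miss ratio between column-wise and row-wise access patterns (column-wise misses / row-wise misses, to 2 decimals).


Each row occupies 140 * 4 = 560 bytes and starts on a line boundary, so it spans ceil(560 / 64) = 9 cache lines.
Row-major traversal misses (one per line touched): 95 * ceil(140 * 4 / 64) = 855
Column-major traversal misses (no reuse, every access misses): 95 * 140 = 13300
Ratio = 13300 / 855 = 15.56

15.56


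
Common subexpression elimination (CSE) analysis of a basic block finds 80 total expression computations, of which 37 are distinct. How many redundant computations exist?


CSE count = total expressions - unique expressions
= 80 - 37 = 43

43


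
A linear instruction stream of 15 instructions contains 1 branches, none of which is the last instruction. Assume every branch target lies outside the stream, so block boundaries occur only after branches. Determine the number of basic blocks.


With no in-sequence branch targets, the leaders are the first instruction plus the instruction after each branch.
Number of basic blocks = branches + 1
= 1 + 1 = 2

2


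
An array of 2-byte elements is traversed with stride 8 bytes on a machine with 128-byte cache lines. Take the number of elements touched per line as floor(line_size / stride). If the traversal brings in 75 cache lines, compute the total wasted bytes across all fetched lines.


Elements per line = floor(128 / 8) = 16
Bytes used per line = 16 * 2 = 32
Wasted per line = 128 - 32 = 96
Total wasted = 96 * 75 = 7200

7200


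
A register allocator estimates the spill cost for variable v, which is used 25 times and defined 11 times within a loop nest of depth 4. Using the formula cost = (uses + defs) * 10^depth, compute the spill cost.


uses + defs = 25 + 11 = 36
10^4 = 10000
Spill cost = 36 * 10000 = 360000

360000


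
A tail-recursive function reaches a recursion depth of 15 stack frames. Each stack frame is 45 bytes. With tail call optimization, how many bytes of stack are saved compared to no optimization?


Without TCO: 15 * 45 = 675 bytes
With TCO: reuse 1 frame = 45 bytes
Savings = 675 - 45 = 630

630


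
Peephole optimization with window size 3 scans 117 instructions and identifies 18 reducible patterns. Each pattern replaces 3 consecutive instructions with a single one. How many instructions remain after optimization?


Each match removes 2 instructions.
Total removed = 18 * 2 = 36
Remaining = 117 - 36 = 81

81


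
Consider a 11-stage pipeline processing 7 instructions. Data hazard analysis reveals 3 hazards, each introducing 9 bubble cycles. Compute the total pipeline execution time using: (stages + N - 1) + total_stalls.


Base cycles = 11 + 7 - 1 = 17
Total stalls = 3 * 9 = 27
Total = 17 + 27 = 44

44


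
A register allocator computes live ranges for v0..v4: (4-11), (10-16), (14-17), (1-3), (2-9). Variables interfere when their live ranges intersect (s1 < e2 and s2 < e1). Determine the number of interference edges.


Check all pairs for overlapping intervals.
Two intervals (s1,e1) and (s2,e2) overlap if s1 < e2 and s2 < e1.
v0 (4-11) vs v1..v4: overlaps v1, v4 -> 2
v1 (10-16) vs v2..v4: overlaps v2 -> 1
v2 (14-17) vs v3..v4: overlaps none -> 0
v3 (1-3) vs v4: overlaps v4 -> 1
Total overlapping pairs = 2 + 1 + 0 + 1 = 4

4


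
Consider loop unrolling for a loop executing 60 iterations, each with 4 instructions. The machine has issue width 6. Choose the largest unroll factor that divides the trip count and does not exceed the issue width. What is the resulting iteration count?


Largest divisor of 60 <= 6 is 6
New iterations = 60 / 6 = 10

10


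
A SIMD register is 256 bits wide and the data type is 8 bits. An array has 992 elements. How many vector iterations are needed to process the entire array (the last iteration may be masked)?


Width = 256 / 8 = 32 elements per vector op
Iterations = ceil(992 / 32) = 31

31


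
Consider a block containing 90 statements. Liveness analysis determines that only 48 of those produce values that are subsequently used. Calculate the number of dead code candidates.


Dead code = total statements - live definitions
= 90 - 48 = 42

42


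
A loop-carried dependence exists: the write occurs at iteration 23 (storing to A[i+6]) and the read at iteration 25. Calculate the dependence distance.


Distance = read iteration - write iteration
= 25 - 23 = 2

2


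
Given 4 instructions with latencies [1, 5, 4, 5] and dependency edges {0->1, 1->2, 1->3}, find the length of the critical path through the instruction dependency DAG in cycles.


Compute longest path through dependency graph: dist(Ik) = max over predecessors of dist + latency(Ik).
dist(I0) = latency 1 = 1
dist(I1) = dist(I0) + 5 = 1 + 5 = 6
dist(I2) = dist(I1) + 4 = 6 + 4 = 10
dist(I3) = dist(I1) + 5 = 6 + 5 = 11
Critical path = max dist = 11

11


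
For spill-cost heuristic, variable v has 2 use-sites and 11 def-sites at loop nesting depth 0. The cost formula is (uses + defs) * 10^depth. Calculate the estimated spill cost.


uses + defs = 2 + 11 = 13
10^0 = 1
Spill cost = 13 * 1 = 13

13


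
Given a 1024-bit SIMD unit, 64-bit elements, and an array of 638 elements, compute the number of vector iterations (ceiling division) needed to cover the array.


Width = 1024 / 64 = 16 elements per vector op
Iterations = ceil(638 / 16) = 40

40


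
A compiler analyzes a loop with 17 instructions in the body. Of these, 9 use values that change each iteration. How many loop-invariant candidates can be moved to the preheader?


Invariant candidates = total - loop-dependent
= 17 - 9 = 8

8


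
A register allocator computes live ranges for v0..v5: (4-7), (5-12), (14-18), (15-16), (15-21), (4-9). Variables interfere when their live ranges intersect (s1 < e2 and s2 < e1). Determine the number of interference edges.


Check all pairs for overlapping intervals.
Two intervals (s1,e1) and (s2,e2) overlap if s1 < e2 and s2 < e1.
v0 (4-7) vs v1..v5: overlaps v1, v5 -> 2
v1 (5-12) vs v2..v5: overlaps v5 -> 1
v2 (14-18) vs v3..v5: overlaps v3, v4 -> 2
v3 (15-16) vs v4..v5: overlaps v4 -> 1
v4 (15-21) vs v5: overlaps none -> 0
Total overlapping pairs = 2 + 1 + 2 + 1 + 0 = 6

6


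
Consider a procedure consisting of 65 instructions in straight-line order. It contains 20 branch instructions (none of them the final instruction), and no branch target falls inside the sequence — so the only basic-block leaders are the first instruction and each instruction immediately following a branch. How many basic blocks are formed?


With no in-sequence branch targets, the leaders are the first instruction plus the instruction after each branch.
Number of basic blocks = branches + 1
= 20 + 1 = 21

21


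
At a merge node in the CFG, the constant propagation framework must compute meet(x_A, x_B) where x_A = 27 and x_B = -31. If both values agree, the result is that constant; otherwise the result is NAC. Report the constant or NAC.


Meet operation: if both paths give the same constant, result is that constant; if they differ, result is NAC (not-a-constant).
Path A: 27, Path B: -31 -> differ
Result: not-a-constant -> NAC

NAC


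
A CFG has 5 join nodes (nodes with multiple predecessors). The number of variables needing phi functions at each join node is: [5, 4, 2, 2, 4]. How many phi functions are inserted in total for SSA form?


Total phi functions = sum of phi functions at each join node
= 5 + 4 + 2 + 2 + 4 = 17

17


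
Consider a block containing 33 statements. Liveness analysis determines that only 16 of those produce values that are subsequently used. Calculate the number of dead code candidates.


Dead code = total statements - live definitions
= 33 - 16 = 17

17


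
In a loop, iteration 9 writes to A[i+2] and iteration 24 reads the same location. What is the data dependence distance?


Distance = read iteration - write iteration
= 24 - 9 = 15

15


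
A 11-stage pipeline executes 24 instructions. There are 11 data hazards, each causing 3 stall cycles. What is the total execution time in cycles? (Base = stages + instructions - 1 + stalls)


Base cycles = 11 + 24 - 1 = 34
Total stalls = 11 * 3 = 33
Total = 34 + 33 = 67

67


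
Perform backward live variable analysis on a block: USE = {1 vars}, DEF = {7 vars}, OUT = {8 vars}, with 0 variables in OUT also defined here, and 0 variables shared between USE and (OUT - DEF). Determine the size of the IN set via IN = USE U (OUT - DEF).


OUT - DEF: 8 - 0 = 8
|IN| = |USE| + |OUT - DEF| - |USE ∩ (OUT - DEF)| = 1 + 8 - 0 = 9

9


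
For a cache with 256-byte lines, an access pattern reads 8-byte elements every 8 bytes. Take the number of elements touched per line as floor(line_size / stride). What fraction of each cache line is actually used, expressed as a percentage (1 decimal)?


Elements per cache line = floor(256 / 8) = 32
Bytes used = 32 * 8 = 256
Utilization = 256 / 256 * 100 = 100.0%

100.0


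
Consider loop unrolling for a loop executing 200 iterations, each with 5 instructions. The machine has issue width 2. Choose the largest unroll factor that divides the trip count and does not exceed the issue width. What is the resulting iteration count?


Largest divisor of 200 <= 2 is 2
New iterations = 200 / 2 = 100

100


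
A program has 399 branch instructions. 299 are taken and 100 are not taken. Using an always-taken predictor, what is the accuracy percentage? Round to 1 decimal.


Predictor: always-taken
Correct predictions = 299
Accuracy = 299 / 399 * 100 = 74.9%

74.9


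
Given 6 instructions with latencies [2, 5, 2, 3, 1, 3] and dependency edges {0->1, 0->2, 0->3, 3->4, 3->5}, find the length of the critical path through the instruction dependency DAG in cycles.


Compute longest path through dependency graph: dist(Ik) = max over predecessors of dist + latency(Ik).
dist(I0) = latency 2 = 2
dist(I1) = dist(I0) + 5 = 2 + 5 = 7
dist(I2) = dist(I0) + 2 = 2 + 2 = 4
dist(I3) = dist(I0) + 3 = 2 + 3 = 5
dist(I4) = dist(I3) + 1 = 5 + 1 = 6
dist(I5) = dist(I3) + 3 = 5 + 3 = 8
Critical path = max dist = 8

8


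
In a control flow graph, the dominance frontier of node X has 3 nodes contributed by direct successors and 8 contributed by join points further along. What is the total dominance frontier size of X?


DF(X) = direct successor contributions + join point contributions
= 3 + 8 = 11

11


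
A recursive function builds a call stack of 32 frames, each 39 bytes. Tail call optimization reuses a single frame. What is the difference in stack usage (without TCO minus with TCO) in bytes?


Without TCO: 32 * 39 = 1248 bytes
With TCO: reuse 1 frame = 39 bytes
Savings = 1248 - 39 = 1209

1209


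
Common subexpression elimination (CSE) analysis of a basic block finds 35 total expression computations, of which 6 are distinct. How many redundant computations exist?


CSE count = total expressions - unique expressions
= 35 - 6 = 29

29


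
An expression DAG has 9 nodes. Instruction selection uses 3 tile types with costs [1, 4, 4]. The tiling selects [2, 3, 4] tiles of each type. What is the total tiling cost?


Total cost = sum(count_i * cost_i)
= 2*1 + 3*4 + 4*4
= 30

30


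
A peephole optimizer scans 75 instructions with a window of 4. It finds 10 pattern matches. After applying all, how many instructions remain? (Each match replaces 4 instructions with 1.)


Each match removes 3 instructions.
Total removed = 10 * 3 = 30
Remaining = 75 - 30 = 45

45


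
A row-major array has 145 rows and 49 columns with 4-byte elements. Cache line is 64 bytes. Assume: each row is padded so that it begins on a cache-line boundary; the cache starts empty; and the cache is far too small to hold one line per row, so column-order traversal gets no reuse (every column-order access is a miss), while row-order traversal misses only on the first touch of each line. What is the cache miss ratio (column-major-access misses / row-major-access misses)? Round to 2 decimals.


Each row occupies 49 * 4 = 196 bytes and starts on a line boundary, so it spans ceil(196 / 64) = 4 cache lines.
Row-major traversal misses (one per line touched): 145 * ceil(49 * 4 / 64) = 580
Column-major traversal misses (no reuse, every access misses): 145 * 49 = 7105
Ratio = 7105 / 580 = 12.25

12.25


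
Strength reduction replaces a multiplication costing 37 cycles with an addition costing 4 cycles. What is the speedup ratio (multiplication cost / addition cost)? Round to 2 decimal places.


Ratio = mult_cost / add_cost = 37 / 4 = 9.25

9.25


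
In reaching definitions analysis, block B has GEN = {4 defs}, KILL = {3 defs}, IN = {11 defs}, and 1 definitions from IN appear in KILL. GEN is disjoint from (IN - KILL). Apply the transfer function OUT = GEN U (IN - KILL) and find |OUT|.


IN - KILL: 11 - 1 = 10 surviving definitions
OUT = GEN + surviving = 4 + 10 = 14

14


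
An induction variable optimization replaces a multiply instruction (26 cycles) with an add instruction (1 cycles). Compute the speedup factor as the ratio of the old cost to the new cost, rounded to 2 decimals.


Ratio = mult_cost / add_cost = 26 / 1 = 26.0

26.0


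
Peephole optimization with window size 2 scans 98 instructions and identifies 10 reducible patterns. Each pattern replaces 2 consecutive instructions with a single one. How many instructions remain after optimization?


Each match removes 1 instructions.
Total removed = 10 * 1 = 10
Remaining = 98 - 10 = 88

88


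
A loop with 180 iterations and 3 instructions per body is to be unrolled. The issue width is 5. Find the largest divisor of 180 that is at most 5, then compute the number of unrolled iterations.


Largest divisor of 180 <= 5 is 5
New iterations = 180 / 5 = 36

36


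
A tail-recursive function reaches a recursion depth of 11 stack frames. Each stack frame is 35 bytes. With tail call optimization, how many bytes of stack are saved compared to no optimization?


Without TCO: 11 * 35 = 385 bytes
With TCO: reuse 1 frame = 35 bytes
Savings = 385 - 35 = 350

350


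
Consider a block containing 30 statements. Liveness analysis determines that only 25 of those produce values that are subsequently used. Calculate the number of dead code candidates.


Dead code = total statements - live definitions
= 30 - 25 = 5

5


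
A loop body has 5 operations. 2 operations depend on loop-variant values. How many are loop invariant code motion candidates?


Invariant candidates = total - loop-dependent
= 5 - 2 = 3

3


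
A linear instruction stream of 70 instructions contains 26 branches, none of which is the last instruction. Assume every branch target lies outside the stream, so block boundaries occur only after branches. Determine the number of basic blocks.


With no in-sequence branch targets, the leaders are the first instruction plus the instruction after each branch.
Number of basic blocks = branches + 1
= 26 + 1 = 27

27


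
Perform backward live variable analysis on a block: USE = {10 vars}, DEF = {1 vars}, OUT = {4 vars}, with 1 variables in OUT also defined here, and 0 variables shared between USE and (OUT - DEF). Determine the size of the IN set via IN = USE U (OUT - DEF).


OUT - DEF: 4 - 1 = 3
|IN| = |USE| + |OUT - DEF| - |USE ∩ (OUT - DEF)| = 10 + 3 - 0 = 13

13


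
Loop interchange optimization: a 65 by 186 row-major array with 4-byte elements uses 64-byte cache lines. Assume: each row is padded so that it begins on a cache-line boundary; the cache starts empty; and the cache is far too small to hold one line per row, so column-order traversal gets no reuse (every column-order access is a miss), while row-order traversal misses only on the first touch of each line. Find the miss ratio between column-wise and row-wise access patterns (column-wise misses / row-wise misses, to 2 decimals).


Each row occupies 186 * 4 = 744 bytes and starts on a line boundary, so it spans ceil(744 / 64) = 12 cache lines.
Row-major traversal misses (one per line touched): 65 * ceil(186 * 4 / 64) = 780
Column-major traversal misses (no reuse, every access misses): 65 * 186 = 12090
Ratio = 12090 / 780 = 15.5

15.5


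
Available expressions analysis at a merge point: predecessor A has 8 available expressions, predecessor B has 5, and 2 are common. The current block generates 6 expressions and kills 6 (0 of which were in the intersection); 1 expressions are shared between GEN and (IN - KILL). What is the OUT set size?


IN = intersection of predecessors = 2
IN - KILL = 2 - 0 = 2
|OUT| = |GEN| + |IN - KILL| - |GEN ∩ (IN - KILL)| = 6 + 2 - 1 = 7

7


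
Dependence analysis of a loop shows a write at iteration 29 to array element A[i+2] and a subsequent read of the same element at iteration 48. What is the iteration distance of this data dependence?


Distance = read iteration - write iteration
= 48 - 29 = 19

19


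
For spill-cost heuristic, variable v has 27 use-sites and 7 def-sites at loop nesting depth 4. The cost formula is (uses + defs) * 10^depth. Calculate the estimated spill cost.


uses + defs = 27 + 7 = 34
10^4 = 10000
Spill cost = 34 * 10000 = 340000

340000


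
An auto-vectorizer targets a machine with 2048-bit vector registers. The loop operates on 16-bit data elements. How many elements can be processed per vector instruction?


Width = SIMD bits / data type bits
= 2048 / 16 = 128

128


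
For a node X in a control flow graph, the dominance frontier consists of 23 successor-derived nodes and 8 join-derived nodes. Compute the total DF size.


DF(X) = direct successor contributions + join point contributions
= 23 + 8 = 31

31


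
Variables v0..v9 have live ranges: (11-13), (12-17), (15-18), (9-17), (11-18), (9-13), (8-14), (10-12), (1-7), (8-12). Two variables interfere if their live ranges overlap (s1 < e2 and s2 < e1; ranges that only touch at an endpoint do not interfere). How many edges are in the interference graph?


Check all pairs for overlapping intervals.
Two intervals (s1,e1) and (s2,e2) overlap if s1 < e2 and s2 < e1.
v0 (11-13) vs v1..v9: overlaps v1, v3, v4, v5, v6, v7, v9 -> 7
v1 (12-17) vs v2..v9: overlaps v2, v3, v4, v5, v6 -> 5
v2 (15-18) vs v3..v9: overlaps v3, v4 -> 2
v3 (9-17) vs v4..v9: overlaps v4, v5, v6, v7, v9 -> 5
v4 (11-18) vs v5..v9: overlaps v5, v6, v7, v9 -> 4
v5 (9-13) vs v6..v9: overlaps v6, v7, v9 -> 3
v6 (8-14) vs v7..v9: overlaps v7, v9 -> 2
v7 (10-12) vs v8..v9: overlaps v9 -> 1
v8 (1-7) vs v9: overlaps none -> 0
Total overlapping pairs = 7 + 5 + 2 + 5 + 4 + 3 + 2 + 1 + 0 = 29

29


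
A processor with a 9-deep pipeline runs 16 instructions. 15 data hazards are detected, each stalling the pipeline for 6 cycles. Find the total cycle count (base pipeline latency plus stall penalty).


Base cycles = 9 + 16 - 1 = 24
Total stalls = 15 * 6 = 90
Total = 24 + 90 = 114

114


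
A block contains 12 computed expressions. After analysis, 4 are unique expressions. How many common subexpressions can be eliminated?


CSE count = total expressions - unique expressions
= 12 - 4 = 8

8


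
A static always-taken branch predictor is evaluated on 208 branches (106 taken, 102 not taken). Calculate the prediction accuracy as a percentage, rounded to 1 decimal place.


Predictor: always-taken
Correct predictions = 106
Accuracy = 106 / 208 * 100 = 51.0%

51.0


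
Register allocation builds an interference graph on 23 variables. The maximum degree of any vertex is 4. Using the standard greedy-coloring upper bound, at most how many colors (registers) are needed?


Greedy coloring never needs more than (max_degree + 1) colors: when coloring a vertex, at most max_degree neighbors are already colored.
Upper bound = 4 + 1 = 5

5


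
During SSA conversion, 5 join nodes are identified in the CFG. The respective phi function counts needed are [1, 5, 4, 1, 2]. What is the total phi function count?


Total phi functions = sum of phi functions at each join node
= 1 + 5 + 4 + 1 + 2 = 13

13


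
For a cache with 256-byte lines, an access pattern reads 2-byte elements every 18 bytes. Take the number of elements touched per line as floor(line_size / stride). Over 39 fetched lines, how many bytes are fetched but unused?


Elements per line = floor(256 / 18) = 14
Bytes used per line = 14 * 2 = 28
Wasted per line = 256 - 28 = 228
Total wasted = 228 * 39 = 8892

8892


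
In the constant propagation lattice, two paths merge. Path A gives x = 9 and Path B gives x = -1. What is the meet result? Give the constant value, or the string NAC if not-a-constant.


Meet operation: if both paths give the same constant, result is that constant; if they differ, result is NAC (not-a-constant).
Path A: 9, Path B: -1 -> differ
Result: not-a-constant -> NAC

NAC


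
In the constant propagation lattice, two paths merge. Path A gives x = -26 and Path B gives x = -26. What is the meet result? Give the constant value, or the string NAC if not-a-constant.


Meet operation: if both paths give the same constant, result is that constant; if they differ, result is NAC (not-a-constant).
Path A: -26, Path B: -26 -> equal
Result: constant -> -26

-26


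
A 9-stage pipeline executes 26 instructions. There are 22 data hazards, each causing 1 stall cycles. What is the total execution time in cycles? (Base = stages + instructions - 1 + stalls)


Base cycles = 9 + 26 - 1 = 34
Total stalls = 22 * 1 = 22
Total = 34 + 22 = 56

56


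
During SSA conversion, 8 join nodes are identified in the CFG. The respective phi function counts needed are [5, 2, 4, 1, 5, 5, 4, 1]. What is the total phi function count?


Total phi functions = sum of phi functions at each join node
= 5 + 2 + 4 + 1 + 5 + 5 + 4 + 1 = 27

27


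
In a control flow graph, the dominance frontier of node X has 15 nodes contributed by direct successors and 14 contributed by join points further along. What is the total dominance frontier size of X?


DF(X) = direct successor contributions + join point contributions
= 15 + 14 = 29

29


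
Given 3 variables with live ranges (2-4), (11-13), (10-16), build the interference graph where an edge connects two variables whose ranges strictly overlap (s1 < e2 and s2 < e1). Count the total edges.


Check all pairs for overlapping intervals.
Two intervals (s1,e1) and (s2,e2) overlap if s1 < e2 and s2 < e1.
v0 (2-4) vs v1..v2: overlaps none -> 0
v1 (11-13) vs v2: overlaps v2 -> 1
Total overlapping pairs = 0 + 1 = 1

1


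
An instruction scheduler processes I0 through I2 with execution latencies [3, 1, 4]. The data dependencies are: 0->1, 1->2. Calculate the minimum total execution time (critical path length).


Compute longest path through dependency graph: dist(Ik) = max over predecessors of dist + latency(Ik).
dist(I0) = latency 3 = 3
dist(I1) = dist(I0) + 1 = 3 + 1 = 4
dist(I2) = dist(I1) + 4 = 4 + 4 = 8
Critical path = max dist = 8

8


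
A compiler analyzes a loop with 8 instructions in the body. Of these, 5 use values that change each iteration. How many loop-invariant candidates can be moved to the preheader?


Invariant candidates = total - loop-dependent
= 8 - 5 = 3

3


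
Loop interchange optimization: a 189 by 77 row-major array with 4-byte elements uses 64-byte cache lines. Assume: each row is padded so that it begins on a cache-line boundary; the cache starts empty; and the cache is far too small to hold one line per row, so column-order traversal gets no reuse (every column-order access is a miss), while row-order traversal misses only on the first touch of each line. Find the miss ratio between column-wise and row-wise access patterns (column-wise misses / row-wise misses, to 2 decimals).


Each row occupies 77 * 4 = 308 bytes and starts on a line boundary, so it spans ceil(308 / 64) = 5 cache lines.
Row-major traversal misses (one per line touched): 189 * ceil(77 * 4 / 64) = 945
Column-major traversal misses (no reuse, every access misses): 189 * 77 = 14553
Ratio = 14553 / 945 = 15.4

15.4


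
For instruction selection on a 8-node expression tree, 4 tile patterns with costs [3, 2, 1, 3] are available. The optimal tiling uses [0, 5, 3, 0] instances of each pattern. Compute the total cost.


Total cost = sum(count_i * cost_i)
= 0*3 + 5*2 + 3*1 + 0*3
= 13

13


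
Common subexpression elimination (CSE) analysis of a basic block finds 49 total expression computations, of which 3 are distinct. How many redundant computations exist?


CSE count = total expressions - unique expressions
= 49 - 3 = 46

46


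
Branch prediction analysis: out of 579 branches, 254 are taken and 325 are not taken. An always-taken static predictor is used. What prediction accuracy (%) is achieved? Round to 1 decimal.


Predictor: always-taken
Correct predictions = 254
Accuracy = 254 / 579 * 100 = 43.9%

43.9


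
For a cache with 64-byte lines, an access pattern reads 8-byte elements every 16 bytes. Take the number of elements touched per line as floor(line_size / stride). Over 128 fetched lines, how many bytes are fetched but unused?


Elements per line = floor(64 / 16) = 4
Bytes used per line = 4 * 8 = 32
Wasted per line = 64 - 32 = 32
Total wasted = 32 * 128 = 4096

4096


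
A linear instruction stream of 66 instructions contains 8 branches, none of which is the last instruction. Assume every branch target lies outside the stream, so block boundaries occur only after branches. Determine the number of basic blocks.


With no in-sequence branch targets, the leaders are the first instruction plus the instruction after each branch.
Number of basic blocks = branches + 1
= 8 + 1 = 9

9


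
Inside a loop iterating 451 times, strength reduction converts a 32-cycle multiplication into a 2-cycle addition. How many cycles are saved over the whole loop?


Per-iteration saving = 32 - 2 = 30
Total saved = 451 * 30 = 13530

13530


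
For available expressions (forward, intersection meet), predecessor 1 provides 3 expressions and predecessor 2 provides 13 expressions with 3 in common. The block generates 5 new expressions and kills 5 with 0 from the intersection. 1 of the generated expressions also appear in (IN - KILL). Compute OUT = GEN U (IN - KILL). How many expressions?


IN = intersection of predecessors = 3
IN - KILL = 3 - 0 = 3
|OUT| = |GEN| + |IN - KILL| - |GEN ∩ (IN - KILL)| = 5 + 3 - 1 = 7

7


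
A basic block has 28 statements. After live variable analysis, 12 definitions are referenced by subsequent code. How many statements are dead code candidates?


Dead code = total statements - live definitions
= 28 - 12 = 16

16


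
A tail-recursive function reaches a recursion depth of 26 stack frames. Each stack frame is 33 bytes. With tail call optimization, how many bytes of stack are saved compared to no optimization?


Without TCO: 26 * 33 = 858 bytes
With TCO: reuse 1 frame = 33 bytes
Savings = 858 - 33 = 825

825


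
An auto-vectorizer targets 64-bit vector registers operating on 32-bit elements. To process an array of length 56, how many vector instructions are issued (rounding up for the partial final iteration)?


Width = 64 / 32 = 2 elements per vector op
Iterations = ceil(56 / 2) = 28

28


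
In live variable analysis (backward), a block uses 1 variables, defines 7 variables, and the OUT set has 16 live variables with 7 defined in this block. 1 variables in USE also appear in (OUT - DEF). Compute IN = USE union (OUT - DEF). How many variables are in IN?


OUT - DEF: 16 - 7 = 9
|IN| = |USE| + |OUT - DEF| - |USE ∩ (OUT - DEF)| = 1 + 9 - 1 = 9

9


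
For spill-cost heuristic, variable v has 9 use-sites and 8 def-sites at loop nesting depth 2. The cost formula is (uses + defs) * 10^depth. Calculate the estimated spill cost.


uses + defs = 9 + 8 = 17
10^2 = 100
Spill cost = 17 * 100 = 1700

1700


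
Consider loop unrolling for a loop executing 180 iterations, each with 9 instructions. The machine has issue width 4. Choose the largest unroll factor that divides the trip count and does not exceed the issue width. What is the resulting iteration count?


Largest divisor of 180 <= 4 is 4
New iterations = 180 / 4 = 45

45


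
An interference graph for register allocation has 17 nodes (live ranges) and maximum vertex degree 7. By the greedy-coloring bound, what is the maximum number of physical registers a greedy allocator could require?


Greedy coloring never needs more than (max_degree + 1) colors: when coloring a vertex, at most max_degree neighbors are already colored.
Upper bound = 7 + 1 = 8

8


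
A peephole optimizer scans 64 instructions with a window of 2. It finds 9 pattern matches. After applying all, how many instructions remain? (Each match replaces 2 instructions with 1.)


Each match removes 1 instructions.
Total removed = 9 * 1 = 9
Remaining = 64 - 9 = 55

55
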